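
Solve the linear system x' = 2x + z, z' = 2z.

x(t) = c_1e^(2t) + c_2te^(2t) + 3c_2e^(2t), z(t) = c_2e^(2t)

Coefficient matrix A = [[2, 1], [0, 2]].
Characteristic polynomial det(A - λI) = λ^2 - 4λ + 4 = 0.
Single eigenvalue λ = 2 with algebraic multiplicity 2.
Eigenvector v = (1,0); generalized eigenvector w with (A-λI)w=v is (3,1).
General solution: e^(2t)[c_1·v + c_2·(t·v + w)].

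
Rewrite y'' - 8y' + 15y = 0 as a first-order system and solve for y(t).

y(t) = K_1e^(5t) + K_2e^(3t)

Let x_1 = y, x_2 = y'. Then x_1' = x_2 and x_2' = -15x_1 + 8x_2.
A = [[0,1],[-15,8]]; det(A-λI) = λ^2 - 8λ + 15.
Eigenvalues λ = 5, 3 with eigenvectors (1,5), (1,3).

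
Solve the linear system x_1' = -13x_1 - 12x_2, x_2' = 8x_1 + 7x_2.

Coefficient matrix A = [[-13, -12], [8, 7]].
Characteristic polynomial det(A - λI) = λ^2 + 6λ + 5 = 0.
Eigenvalues λ = -5, -1.
For λ=-5: (A-λI) row 1 is [-8, -12], so an eigenvector is (3, -2).
For λ=-1: (A-λI) row 1 is [-12, -12], so an eigenvector is (1, -1).
General solution: C_1e^(-5t)(3,-2) + C_2e^(-t)(1,-1).

x_1(t) = 3C_1e^(-5t) + C_2e^(-t), x_2(t) = -2C_1e^(-5t) - C_2e^(-t)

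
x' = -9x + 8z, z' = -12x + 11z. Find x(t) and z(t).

x(t) = -2C_1e^(3t) + C_2e^(-t), z(t) = -3C_1e^(3t) + C_2e^(-t)

Coefficient matrix A = [[-9, 8], [-12, 11]].
Characteristic polynomial det(A - λI) = λ^2 - 2λ - 3 = 0.
Eigenvalues λ = 3, -1.
For λ=3: (A-λI) row 1 is [-12, 8], so an eigenvector is (-2, -3).
For λ=-1: (A-λI) row 1 is [-8, 8], so an eigenvector is (1, 1).
General solution: C_1e^(3t)(-2,-3) + C_2e^(-t)(1,1).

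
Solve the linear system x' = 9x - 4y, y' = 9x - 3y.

x(t) = -2c_1e^(3t) - 2c_2te^(3t) + c_2e^(3t), y(t) = -3c_1e^(3t) - 3c_2te^(3t) + 2c_2e^(3t)

Coefficient matrix A = [[9, -4], [9, -3]].
Characteristic polynomial det(A - λI) = λ^2 - 6λ + 9 = 0.
Single eigenvalue λ = 3 with algebraic multiplicity 2.
Eigenvector v = (-2,-3); generalized eigenvector w with (A-λI)w=v is (1,2).
General solution: e^(3t)[c_1·v + c_2·(t·v + w)].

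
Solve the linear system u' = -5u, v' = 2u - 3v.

u(t) = c_1e^(-5t), v(t) = -c_1e^(-5t) + c_2e^(-3t)

Coefficient matrix A = [[-5, 0], [2, -3]].
Characteristic polynomial det(A - λI) = λ^2 + 8λ + 15 = 0.
Eigenvalues λ = -5, -3.
For λ=-5: (A-λI) row 2 is [2, 2], so an eigenvector is (1, -1).
For λ=-3: (A-λI) row 1 is [-2, 0], so an eigenvector is (0, 1).
General solution: c_1e^(-5t)(1,-1) + c_2e^(-3t)(0,1).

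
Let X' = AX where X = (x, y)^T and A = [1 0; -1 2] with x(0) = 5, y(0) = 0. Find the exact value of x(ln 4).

A = [[1,0],[-1,2]]; eigenvalues λ = 2, 1.
Eigenvectors: (0,1) for λ=2, (-1,-1) for λ=1.
From the initial condition, c_1 = -5, c_2 = -5.
x(ln 4) = (-5)(4^2)(0) + (-5)(4^1)(-1) = 20.

20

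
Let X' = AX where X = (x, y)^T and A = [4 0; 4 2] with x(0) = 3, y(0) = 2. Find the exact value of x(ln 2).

A = [[4,0],[4,2]]; eigenvalues λ = 2, 4.
Eigenvectors: (0,1) for λ=2, (1,2) for λ=4.
From the initial condition, c_1 = -4, c_2 = 3.
x(ln 2) = (-4)(2^2)(0) + (3)(2^4)(1) = 48.

48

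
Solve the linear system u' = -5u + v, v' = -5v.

u(t) = C_1e^(-5t) + C_2te^(-5t) + 2C_2e^(-5t), v(t) = C_2e^(-5t)

Coefficient matrix A = [[-5, 1], [0, -5]].
Characteristic polynomial det(A - λI) = λ^2 + 10λ + 25 = 0.
Single eigenvalue λ = -5 with algebraic multiplicity 2.
Eigenvector v = (1,0); generalized eigenvector w with (A-λI)w=v is (2,1).
General solution: e^(-5t)[C_1·v + C_2·(t·v + w)].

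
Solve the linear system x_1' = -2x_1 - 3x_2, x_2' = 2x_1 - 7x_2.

x_1(t) = 3C_1e^(-4t) + C_2e^(-5t), x_2(t) = 2C_1e^(-4t) + C_2e^(-5t)

Coefficient matrix A = [[-2, -3], [2, -7]].
Characteristic polynomial det(A - λI) = λ^2 + 9λ + 20 = 0.
Eigenvalues λ = -4, -5.
For λ=-4: (A-λI) row 1 is [2, -3], so an eigenvector is (3, 2).
For λ=-5: (A-λI) row 1 is [3, -3], so an eigenvector is (1, 1).
General solution: C_1e^(-4t)(3,2) + C_2e^(-5t)(1,1).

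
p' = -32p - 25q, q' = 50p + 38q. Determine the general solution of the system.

p(t) = K_1e^(3t)sin(5t) + 2K_1e^(3t)cos(5t) + 2K_2e^(3t)sin(5t) - K_2e^(3t)cos(5t), q(t) = -K_1e^(3t)sin(5t) - 3K_1e^(3t)cos(5t) - 3K_2e^(3t)sin(5t) + K_2e^(3t)cos(5t)

Coefficient matrix A = [[-32, -25], [50, 38]].
Characteristic polynomial det(A - λI) = λ^2 - 6λ + 34 = 0.
Eigenvalues λ = 3 ± 5i (complex conjugate pair).
For λ=3+5i: an eigenvector is (2,-3) - i(1,-1) = (2 - i, -3 + i).
A real fundamental pair from Re and Im of e^((3+5i)t)v: X_1 = e^(3t)(cos(5t)·(2,-3) + sin(5t)·(1,-1)), X_2 = e^(3t)(sin(5t)·(2,-3) - cos(5t)·(1,-1)).
General solution: K_1X_1 + K_2X_2.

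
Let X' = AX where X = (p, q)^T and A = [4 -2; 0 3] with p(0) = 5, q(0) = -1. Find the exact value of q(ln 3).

-27

A = [[4,-2],[0,3]]; eigenvalues λ = 3, 4.
Eigenvectors: (-2,-1) for λ=3, (1,0) for λ=4.
From the initial condition, c_1 = 1, c_2 = 7.
q(ln 3) = (1)(3^3)(-1) + (7)(3^4)(0) = -27.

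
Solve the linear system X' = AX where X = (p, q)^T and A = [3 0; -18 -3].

p(t) = -C_1e^(3t), q(t) = 3C_1e^(3t) + C_2e^(-3t)

Coefficient matrix A = [[3, 0], [-18, -3]].
Characteristic polynomial det(A - λI) = λ^2 - 9 = 0.
Eigenvalues λ = 3, -3.
For λ=3: (A-λI) row 2 is [-18, -6], so an eigenvector is (-1, 3).
For λ=-3: (A-λI) row 1 is [6, 0], so an eigenvector is (0, 1).
General solution: C_1e^(3t)(-1,3) + C_2e^(-3t)(0,1).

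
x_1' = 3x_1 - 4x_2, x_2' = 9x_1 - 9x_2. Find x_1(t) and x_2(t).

Coefficient matrix A = [[3, -4], [9, -9]].
Characteristic polynomial det(A - λI) = λ^2 + 6λ + 9 = 0.
Single eigenvalue λ = -3 with algebraic multiplicity 2.
Eigenvector v = (-2,-3); generalized eigenvector w with (A-λI)w=v is (-1,-1).
General solution: e^(-3t)[K_1·v + K_2·(t·v + w)].

x_1(t) = -2K_1e^(-3t) - 2K_2te^(-3t) - K_2e^(-3t), x_2(t) = -3K_1e^(-3t) - 3K_2te^(-3t) - K_2e^(-3t)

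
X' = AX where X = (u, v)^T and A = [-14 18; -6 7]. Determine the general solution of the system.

u(t) = 2C_1e^(-5t) - 3C_2e^(-2t), v(t) = C_1e^(-5t) - 2C_2e^(-2t)

Coefficient matrix A = [[-14, 18], [-6, 7]].
Characteristic polynomial det(A - λI) = λ^2 + 7λ + 10 = 0.
Eigenvalues λ = -5, -2.
For λ=-5: (A-λI) row 1 is [-9, 18], so an eigenvector is (2, 1).
For λ=-2: (A-λI) row 1 is [-12, 18], so an eigenvector is (-3, -2).
General solution: C_1e^(-5t)(2,1) + C_2e^(-2t)(-3,-2).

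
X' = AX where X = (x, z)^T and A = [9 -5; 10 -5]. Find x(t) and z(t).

Coefficient matrix A = [[9, -5], [10, -5]].
Characteristic polynomial det(A - λI) = λ^2 - 4λ + 5 = 0.
Eigenvalues λ = 2 ± i (complex conjugate pair).
For λ=2+i: an eigenvector is (-2,-3) - i(1,1) = (-2 - i, -3 - i).
A real fundamental pair from Re and Im of e^((2+i)t)v: X_1 = e^(2t)(cos(t)·(-2,-3) + sin(t)·(1,1)), X_2 = e^(2t)(sin(t)·(-2,-3) - cos(t)·(1,1)).
General solution: C_1X_1 + C_2X_2.

x(t) = C_1e^(2t)sin(t) - 2C_1e^(2t)cos(t) - 2C_2e^(2t)sin(t) - C_2e^(2t)cos(t), z(t) = C_1e^(2t)sin(t) - 3C_1e^(2t)cos(t) - 3C_2e^(2t)sin(t) - C_2e^(2t)cos(t)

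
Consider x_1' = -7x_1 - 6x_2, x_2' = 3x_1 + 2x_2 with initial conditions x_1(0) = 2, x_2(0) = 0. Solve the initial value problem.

x_1(t) = -2e^(-t) + 4e^(-4t), x_2(t) = 2e^(-t) - 2e^(-4t)

Coefficient matrix A = [[-7, -6], [3, 2]].
Characteristic polynomial det(A - λI) = λ^2 + 5λ + 4 = 0.
Eigenvalues λ = -4, -1.
For λ=-4: (A-λI) row 1 is [-3, -6], so an eigenvector is (2, -1).
For λ=-1: (A-λI) row 1 is [-6, -6], so an eigenvector is (1, -1).
General solution: C_1e^(-4t)(2,-1) + C_2e^(-t)(1,-1).
Applying x_1(0)=2, x_2(0)=0 gives C_1=2, C_2=-2.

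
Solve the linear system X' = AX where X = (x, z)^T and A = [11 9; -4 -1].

x(t) = -3c_1e^(5t) - 3c_2te^(5t) - 2c_2e^(5t), z(t) = 2c_1e^(5t) + 2c_2te^(5t) + c_2e^(5t)

Coefficient matrix A = [[11, 9], [-4, -1]].
Characteristic polynomial det(A - λI) = λ^2 - 10λ + 25 = 0.
Single eigenvalue λ = 5 with algebraic multiplicity 2.
Eigenvector v = (-3,2); generalized eigenvector w with (A-λI)w=v is (-2,1).
General solution: e^(5t)[c_1·v + c_2·(t·v + w)].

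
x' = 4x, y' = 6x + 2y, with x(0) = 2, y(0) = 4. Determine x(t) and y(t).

Coefficient matrix A = [[4, 0], [6, 2]].
Characteristic polynomial det(A - λI) = λ^2 - 6λ + 8 = 0.
Eigenvalues λ = 2, 4.
For λ=2: (A-λI) row 1 is [2, 0], so an eigenvector is (0, -1).
For λ=4: (A-λI) row 2 is [6, -2], so an eigenvector is (1, 3).
General solution: K_1e^(2t)(0,-1) + K_2e^(4t)(1,3).
Applying x(0)=2, y(0)=4 gives K_1=2, K_2=2.

x(t) = 2e^(4t), y(t) = 6e^(4t) - 2e^(2t)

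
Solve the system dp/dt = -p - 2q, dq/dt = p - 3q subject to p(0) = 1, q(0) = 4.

p(t) = -7e^(-2t)sin(t) + e^(-2t)cos(t), q(t) = -3e^(-2t)sin(t) + 4e^(-2t)cos(t)

Coefficient matrix A = [[-1, -2], [1, -3]].
Characteristic polynomial det(A - λI) = λ^2 + 4λ + 5 = 0.
Eigenvalues λ = -2 ± i (complex conjugate pair).
For λ=-2+i: an eigenvector is (1,1) - i(-1,0) = (1 + i, 1).
A real fundamental pair from Re and Im of e^((-2+i)t)v: X_1 = e^(-2t)(cos(t)·(1,1) + sin(t)·(-1,0)), X_2 = e^(-2t)(sin(t)·(1,1) - cos(t)·(-1,0)).
General solution: K_1X_1 + K_2X_2.
Applying p(0)=1, q(0)=4 gives K_1=4, K_2=-3.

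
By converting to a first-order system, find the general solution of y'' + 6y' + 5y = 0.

y(t) = K_1e^(-5t) + K_2e^(-t)

Let x_1 = y, x_2 = y'. Then x_1' = x_2 and x_2' = -5x_1 - 6x_2.
A = [[0,1],[-5,-6]]; det(A-λI) = λ^2 + 6λ + 5.
Eigenvalues λ = -5, -1 with eigenvectors (1,-5), (1,-1).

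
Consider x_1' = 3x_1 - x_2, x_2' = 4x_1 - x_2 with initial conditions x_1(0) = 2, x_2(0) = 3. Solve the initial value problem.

x_1(t) = te^(t) + 2e^(t), x_2(t) = 2te^(t) + 3e^(t)

Coefficient matrix A = [[3, -1], [4, -1]].
Characteristic polynomial det(A - λI) = λ^2 - 2λ + 1 = 0.
Single eigenvalue λ = 1 with algebraic multiplicity 2.
Eigenvector v = (-1,-2); generalized eigenvector w with (A-λI)w=v is (-1,-1).
General solution: e^(t)[C_1·v + C_2·(t·v + w)].
Applying x_1(0)=2, x_2(0)=3 gives C_1=-1, C_2=-1.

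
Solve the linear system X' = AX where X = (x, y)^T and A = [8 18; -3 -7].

Coefficient matrix A = [[8, 18], [-3, -7]].
Characteristic polynomial det(A - λI) = λ^2 - λ - 2 = 0.
Eigenvalues λ = -1, 2.
For λ=-1: (A-λI) row 1 is [9, 18], so an eigenvector is (-2, 1).
For λ=2: (A-λI) row 1 is [6, 18], so an eigenvector is (-3, 1).
General solution: c_1e^(-t)(-2,1) + c_2e^(2t)(-3,1).

x(t) = -2c_1e^(-t) - 3c_2e^(2t), y(t) = c_1e^(-t) + c_2e^(2t)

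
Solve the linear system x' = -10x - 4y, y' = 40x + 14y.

x(t) = -K_1e^(2t)cos(4t) - K_2e^(2t)sin(4t), y(t) = -K_1e^(2t)sin(4t) + 3K_1e^(2t)cos(4t) + 3K_2e^(2t)sin(4t) + K_2e^(2t)cos(4t)

Coefficient matrix A = [[-10, -4], [40, 14]].
Characteristic polynomial det(A - λI) = λ^2 - 4λ + 20 = 0.
Eigenvalues λ = 2 ± 4i (complex conjugate pair).
For λ=2+4i: an eigenvector is (-1,3) - i(0,-1) = (-1, 3 + i).
A real fundamental pair from Re and Im of e^((2+4i)t)v: X_1 = e^(2t)(cos(4t)·(-1,3) + sin(4t)·(0,-1)), X_2 = e^(2t)(sin(4t)·(-1,3) - cos(4t)·(0,-1)).
General solution: K_1X_1 + K_2X_2.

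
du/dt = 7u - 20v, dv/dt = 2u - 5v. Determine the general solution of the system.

u(t) = K_1e^(t)sin(2t) - 3K_1e^(t)cos(2t) - 3K_2e^(t)sin(2t) - K_2e^(t)cos(2t), v(t) = -K_1e^(t)cos(2t) - K_2e^(t)sin(2t)

Coefficient matrix A = [[7, -20], [2, -5]].
Characteristic polynomial det(A - λI) = λ^2 - 2λ + 5 = 0.
Eigenvalues λ = 1 ± 2i (complex conjugate pair).
For λ=1+2i: an eigenvector is (-3,-1) - i(1,0) = (-3 - i, -1).
A real fundamental pair from Re and Im of e^((1+2i)t)v: X_1 = e^(t)(cos(2t)·(-3,-1) + sin(2t)·(1,0)), X_2 = e^(t)(sin(2t)·(-3,-1) - cos(2t)·(1,0)).
General solution: K_1X_1 + K_2X_2.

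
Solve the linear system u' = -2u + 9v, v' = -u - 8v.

Coefficient matrix A = [[-2, 9], [-1, -8]].
Characteristic polynomial det(A - λI) = λ^2 + 10λ + 25 = 0.
Single eigenvalue λ = -5 with algebraic multiplicity 2.
Eigenvector v = (-3,1); generalized eigenvector w with (A-λI)w=v is (-1,0).
General solution: e^(-5t)[c_1·v + c_2·(t·v + w)].

u(t) = -3c_1e^(-5t) - 3c_2te^(-5t) - c_2e^(-5t), v(t) = c_1e^(-5t) + c_2te^(-5t)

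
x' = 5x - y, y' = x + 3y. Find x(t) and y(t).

x(t) = -C_1e^(4t) - C_2te^(4t), y(t) = -C_1e^(4t) - C_2te^(4t) + C_2e^(4t)

Coefficient matrix A = [[5, -1], [1, 3]].
Characteristic polynomial det(A - λI) = λ^2 - 8λ + 16 = 0.
Single eigenvalue λ = 4 with algebraic multiplicity 2.
Eigenvector v = (-1,-1); generalized eigenvector w with (A-λI)w=v is (0,1).
General solution: e^(4t)[C_1·v + C_2·(t·v + w)].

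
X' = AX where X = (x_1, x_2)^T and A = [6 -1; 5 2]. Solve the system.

x_1(t) = C_1e^(4t)sin(t) - C_2e^(4t)cos(t), x_2(t) = 2C_1e^(4t)sin(t) - C_1e^(4t)cos(t) - C_2e^(4t)sin(t) - 2C_2e^(4t)cos(t)

Coefficient matrix A = [[6, -1], [5, 2]].
Characteristic polynomial det(A - λI) = λ^2 - 8λ + 17 = 0.
Eigenvalues λ = 4 ± i (complex conjugate pair).
For λ=4+i: an eigenvector is (0,-1) - i(1,2) = (0 - i, -1 - 2i).
A real fundamental pair from Re and Im of e^((4+i)t)v: X_1 = e^(4t)(cos(t)·(0,-1) + sin(t)·(1,2)), X_2 = e^(4t)(sin(t)·(0,-1) - cos(t)·(1,2)).
General solution: C_1X_1 + C_2X_2.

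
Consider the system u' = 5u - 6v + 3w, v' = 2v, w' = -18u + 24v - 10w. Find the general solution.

u(t) = c_1e^(-t) - c_3e^(-4t), v(t) = c_2e^(2t), w(t) = -2c_1e^(-t) + 2c_2e^(2t) + 3c_3e^(-4t)

Coefficient matrix A = [[5, -6, 3], [0, 2, 0], [-18, 24, -10]].
det(A - λI) = 0 gives eigenvalues λ = -1, 2, -4.
For λ=-1: eigenvector (1,0,-2).
For λ=2: eigenvector (0,1,2).
For λ=-4: eigenvector (-1,0,3).
General solution: c_1e^(-t)(1,0,-2) + c_2e^(2t)(0,1,2) + c_3e^(-4t)(-1,0,3).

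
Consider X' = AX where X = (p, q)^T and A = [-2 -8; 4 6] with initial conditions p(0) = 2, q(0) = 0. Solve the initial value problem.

Coefficient matrix A = [[-2, -8], [4, 6]].
Characteristic polynomial det(A - λI) = λ^2 - 4λ + 20 = 0.
Eigenvalues λ = 2 ± 4i (complex conjugate pair).
For λ=2+4i: an eigenvector is (-1,0) - i(1,-1) = (-1 - i, 0 + i).
A real fundamental pair from Re and Im of e^((2+4i)t)v: X_1 = e^(2t)(cos(4t)·(-1,0) + sin(4t)·(1,-1)), X_2 = e^(2t)(sin(4t)·(-1,0) - cos(4t)·(1,-1)).
General solution: C_1X_1 + C_2X_2.
Applying p(0)=2, q(0)=0 gives C_1=-2, C_2=0.

p(t) = -2e^(2t)sin(4t) + 2e^(2t)cos(4t), q(t) = 2e^(2t)sin(4t)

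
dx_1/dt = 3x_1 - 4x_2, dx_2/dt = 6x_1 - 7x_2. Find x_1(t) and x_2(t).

x_1(t) = 2C_1e^(-3t) + C_2e^(-t), x_2(t) = 3C_1e^(-3t) + C_2e^(-t)

Coefficient matrix A = [[3, -4], [6, -7]].
Characteristic polynomial det(A - λI) = λ^2 + 4λ + 3 = 0.
Eigenvalues λ = -3, -1.
For λ=-3: (A-λI) row 1 is [6, -4], so an eigenvector is (2, 3).
For λ=-1: (A-λI) row 1 is [4, -4], so an eigenvector is (1, 1).
General solution: C_1e^(-3t)(2,3) + C_2e^(-t)(1,1).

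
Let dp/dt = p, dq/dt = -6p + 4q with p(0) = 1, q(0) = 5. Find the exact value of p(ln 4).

4

A = [[1,0],[-6,4]]; eigenvalues λ = 4, 1.
Eigenvectors: (0,1) for λ=4, (1,2) for λ=1.
From the initial condition, c_1 = 3, c_2 = 1.
p(ln 4) = (3)(4^4)(0) + (1)(4^1)(1) = 4.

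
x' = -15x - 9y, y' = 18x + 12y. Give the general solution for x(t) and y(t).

Coefficient matrix A = [[-15, -9], [18, 12]].
Characteristic polynomial det(A - λI) = λ^2 + 3λ - 18 = 0.
Eigenvalues λ = 3, -6.
For λ=3: (A-λI) row 1 is [-18, -9], so an eigenvector is (-1, 2).
For λ=-6: (A-λI) row 1 is [-9, -9], so an eigenvector is (-1, 1).
General solution: K_1e^(3t)(-1,2) + K_2e^(-6t)(-1,1).

x(t) = -K_1e^(3t) - K_2e^(-6t), y(t) = 2K_1e^(3t) + K_2e^(-6t)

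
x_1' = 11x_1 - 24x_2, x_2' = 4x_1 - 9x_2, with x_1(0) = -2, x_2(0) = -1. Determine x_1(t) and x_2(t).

Coefficient matrix A = [[11, -24], [4, -9]].
Characteristic polynomial det(A - λI) = λ^2 - 2λ - 3 = 0.
Eigenvalues λ = -1, 3.
For λ=-1: (A-λI) row 1 is [12, -24], so an eigenvector is (-2, -1).
For λ=3: (A-λI) row 1 is [8, -24], so an eigenvector is (-3, -1).
General solution: K_1e^(-t)(-2,-1) + K_2e^(3t)(-3,-1).
Applying x_1(0)=-2, x_2(0)=-1 gives K_1=1, K_2=0.

x_1(t) = -2e^(-t), x_2(t) = -e^(-t)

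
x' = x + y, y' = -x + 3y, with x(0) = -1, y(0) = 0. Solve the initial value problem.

Coefficient matrix A = [[1, 1], [-1, 3]].
Characteristic polynomial det(A - λI) = λ^2 - 4λ + 4 = 0.
Single eigenvalue λ = 2 with algebraic multiplicity 2.
Eigenvector v = (1,1); generalized eigenvector w with (A-λI)w=v is (1,2).
General solution: e^(2t)[C_1·v + C_2·(t·v + w)].
Applying x(0)=-1, y(0)=0 gives C_1=-2, C_2=1.

x(t) = te^(2t) - e^(2t), y(t) = te^(2t)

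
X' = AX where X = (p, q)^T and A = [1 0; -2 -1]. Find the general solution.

p(t) = -C_1e^(t), q(t) = C_1e^(t) + C_2e^(-t)

Coefficient matrix A = [[1, 0], [-2, -1]].
Characteristic polynomial det(A - λI) = λ^2 - 1 = 0.
Eigenvalues λ = 1, -1.
For λ=1: (A-λI) row 2 is [-2, -2], so an eigenvector is (-1, 1).
For λ=-1: (A-λI) row 1 is [2, 0], so an eigenvector is (0, 1).
General solution: C_1e^(t)(-1,1) + C_2e^(-t)(0,1).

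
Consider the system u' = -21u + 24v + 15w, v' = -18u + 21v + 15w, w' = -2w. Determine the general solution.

u(t) = 4C_1e^(-3t) + C_2e^(3t) - 3C_3e^(-2t), v(t) = 3C_1e^(-3t) + C_2e^(3t) - 3C_3e^(-2t), w(t) = C_3e^(-2t)

Coefficient matrix A = [[-21, 24, 15], [-18, 21, 15], [0, 0, -2]].
det(A - λI) = 0 gives eigenvalues λ = -3, 3, -2.
For λ=-3: eigenvector (4,3,0).
For λ=3: eigenvector (1,1,0).
For λ=-2: eigenvector (-3,-3,1).
General solution: C_1e^(-3t)(4,3,0) + C_2e^(3t)(1,1,0) + C_3e^(-2t)(-3,-3,1).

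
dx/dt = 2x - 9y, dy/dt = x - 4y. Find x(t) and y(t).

Coefficient matrix A = [[2, -9], [1, -4]].
Characteristic polynomial det(A - λI) = λ^2 + 2λ + 1 = 0.
Single eigenvalue λ = -1 with algebraic multiplicity 2.
Eigenvector v = (-3,-1); generalized eigenvector w with (A-λI)w=v is (-1,0).
General solution: e^(-t)[C_1·v + C_2·(t·v + w)].

x(t) = -3C_1e^(-t) - 3C_2te^(-t) - C_2e^(-t), y(t) = -C_1e^(-t) - C_2te^(-t)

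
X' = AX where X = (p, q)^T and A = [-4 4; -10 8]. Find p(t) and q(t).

p(t) = C_1e^(2t)sin(2t) + C_1e^(2t)cos(2t) + C_2e^(2t)sin(2t) - C_2e^(2t)cos(2t), q(t) = C_1e^(2t)sin(2t) + 2C_1e^(2t)cos(2t) + 2C_2e^(2t)sin(2t) - C_2e^(2t)cos(2t)

Coefficient matrix A = [[-4, 4], [-10, 8]].
Characteristic polynomial det(A - λI) = λ^2 - 4λ + 8 = 0.
Eigenvalues λ = 2 ± 2i (complex conjugate pair).
For λ=2+2i: an eigenvector is (1,2) - i(1,1) = (1 - i, 2 - i).
A real fundamental pair from Re and Im of e^((2+2i)t)v: X_1 = e^(2t)(cos(2t)·(1,2) + sin(2t)·(1,1)), X_2 = e^(2t)(sin(2t)·(1,2) - cos(2t)·(1,1)).
General solution: C_1X_1 + C_2X_2.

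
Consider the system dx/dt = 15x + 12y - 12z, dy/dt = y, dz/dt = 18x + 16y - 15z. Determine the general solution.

x(t) = C_2e^(3t) + 2C_3e^(-3t), y(t) = C_1e^(t), z(t) = C_1e^(t) + C_2e^(3t) + 3C_3e^(-3t)

Coefficient matrix A = [[15, 12, -12], [0, 1, 0], [18, 16, -15]].
det(A - λI) = 0 gives eigenvalues λ = 1, 3, -3.
For λ=1: eigenvector (0,1,1).
For λ=3: eigenvector (1,0,1).
For λ=-3: eigenvector (2,0,3).
General solution: C_1e^(t)(0,1,1) + C_2e^(3t)(1,0,1) + C_3e^(-3t)(2,0,3).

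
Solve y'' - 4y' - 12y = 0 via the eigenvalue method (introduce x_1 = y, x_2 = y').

Let x_1 = y, x_2 = y'. Then x_1' = x_2 and x_2' = 12x_1 + 4x_2.
A = [[0,1],[12,4]]; det(A-λI) = λ^2 - 4λ - 12.
Eigenvalues λ = -2, 6 with eigenvectors (1,-2), (1,6).

y(t) = C_1e^(-2t) + C_2e^(6t)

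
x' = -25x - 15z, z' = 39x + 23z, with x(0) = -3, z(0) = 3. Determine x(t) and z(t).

Coefficient matrix A = [[-25, -15], [39, 23]].
Characteristic polynomial det(A - λI) = λ^2 + 2λ + 10 = 0.
Eigenvalues λ = -1 ± 3i (complex conjugate pair).
For λ=-1+3i: an eigenvector is (-2,3) - i(1,-2) = (-2 - i, 3 + 2i).
A real fundamental pair from Re and Im of e^((-1+3i)t)v: X_1 = e^(-t)(cos(3t)·(-2,3) + sin(3t)·(1,-2)), X_2 = e^(-t)(sin(3t)·(-2,3) - cos(3t)·(1,-2)).
General solution: c_1X_1 + c_2X_2.
Applying x(0)=-3, z(0)=3 gives c_1=3, c_2=-3.

x(t) = 9e^(-t)sin(3t) - 3e^(-t)cos(3t), z(t) = -15e^(-t)sin(3t) + 3e^(-t)cos(3t)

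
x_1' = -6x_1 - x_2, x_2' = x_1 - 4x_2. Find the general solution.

x_1(t) = -K_1e^(-5t) - K_2te^(-5t) + 2K_2e^(-5t), x_2(t) = K_1e^(-5t) + K_2te^(-5t) - K_2e^(-5t)

Coefficient matrix A = [[-6, -1], [1, -4]].
Characteristic polynomial det(A - λI) = λ^2 + 10λ + 25 = 0.
Single eigenvalue λ = -5 with algebraic multiplicity 2.
Eigenvector v = (-1,1); generalized eigenvector w with (A-λI)w=v is (2,-1).
General solution: e^(-5t)[K_1·v + K_2·(t·v + w)].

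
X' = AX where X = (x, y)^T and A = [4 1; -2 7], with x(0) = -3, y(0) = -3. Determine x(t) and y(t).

Coefficient matrix A = [[4, 1], [-2, 7]].
Characteristic polynomial det(A - λI) = λ^2 - 11λ + 30 = 0.
Eigenvalues λ = 6, 5.
For λ=6: (A-λI) row 1 is [-2, 1], so an eigenvector is (1, 2).
For λ=5: (A-λI) row 1 is [-1, 1], so an eigenvector is (-1, -1).
General solution: C_1e^(6t)(1,2) + C_2e^(5t)(-1,-1).
Applying x(0)=-3, y(0)=-3 gives C_1=0, C_2=3.

x(t) = -3e^(5t), y(t) = -3e^(5t)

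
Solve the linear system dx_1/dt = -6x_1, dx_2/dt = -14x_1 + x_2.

Coefficient matrix A = [[-6, 0], [-14, 1]].
Characteristic polynomial det(A - λI) = λ^2 + 5λ - 6 = 0.
Eigenvalues λ = -6, 1.
For λ=-6: (A-λI) row 2 is [-14, 7], so an eigenvector is (1, 2).
For λ=1: (A-λI) row 1 is [-7, 0], so an eigenvector is (0, -1).
General solution: K_1e^(-6t)(1,2) + K_2e^(t)(0,-1).

x_1(t) = K_1e^(-6t), x_2(t) = 2K_1e^(-6t) - K_2e^(t)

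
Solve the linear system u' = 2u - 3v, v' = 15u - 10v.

u(t) = -c_1e^(-4t)sin(3t) + c_2e^(-4t)cos(3t), v(t) = -2c_1e^(-4t)sin(3t) + c_1e^(-4t)cos(3t) + c_2e^(-4t)sin(3t) + 2c_2e^(-4t)cos(3t)

Coefficient matrix A = [[2, -3], [15, -10]].
Characteristic polynomial det(A - λI) = λ^2 + 8λ + 25 = 0.
Eigenvalues λ = -4 ± 3i (complex conjugate pair).
For λ=-4+3i: an eigenvector is (0,1) - i(-1,-2) = (0 + i, 1 + 2i).
A real fundamental pair from Re and Im of e^((-4+3i)t)v: X_1 = e^(-4t)(cos(3t)·(0,1) + sin(3t)·(-1,-2)), X_2 = e^(-4t)(sin(3t)·(0,1) - cos(3t)·(-1,-2)).
General solution: c_1X_1 + c_2X_2.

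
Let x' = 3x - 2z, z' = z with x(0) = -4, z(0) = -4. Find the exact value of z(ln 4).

-16

A = [[3,-2],[0,1]]; eigenvalues λ = 1, 3.
Eigenvectors: (-1,-1) for λ=1, (1,0) for λ=3.
From the initial condition, c_1 = 4, c_2 = 0.
z(ln 4) = (4)(4^1)(-1) + (0)(4^3)(0) = -16.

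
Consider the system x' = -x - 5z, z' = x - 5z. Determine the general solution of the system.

x(t) = 2K_1e^(-3t)sin(t) + K_1e^(-3t)cos(t) + K_2e^(-3t)sin(t) - 2K_2e^(-3t)cos(t), z(t) = K_1e^(-3t)sin(t) - K_2e^(-3t)cos(t)

Coefficient matrix A = [[-1, -5], [1, -5]].
Characteristic polynomial det(A - λI) = λ^2 + 6λ + 10 = 0.
Eigenvalues λ = -3 ± i (complex conjugate pair).
For λ=-3+i: an eigenvector is (1,0) - i(2,1) = (1 - 2i, 0 - i).
A real fundamental pair from Re and Im of e^((-3+i)t)v: X_1 = e^(-3t)(cos(t)·(1,0) + sin(t)·(2,1)), X_2 = e^(-3t)(sin(t)·(1,0) - cos(t)·(2,1)).
General solution: K_1X_1 + K_2X_2.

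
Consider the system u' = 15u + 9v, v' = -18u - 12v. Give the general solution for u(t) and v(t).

u(t) = K_1e^(-3t) - K_2e^(6t), v(t) = -2K_1e^(-3t) + K_2e^(6t)

Coefficient matrix A = [[15, 9], [-18, -12]].
Characteristic polynomial det(A - λI) = λ^2 - 3λ - 18 = 0.
Eigenvalues λ = -3, 6.
For λ=-3: (A-λI) row 1 is [18, 9], so an eigenvector is (1, -2).
For λ=6: (A-λI) row 1 is [9, 9], so an eigenvector is (-1, 1).
General solution: K_1e^(-3t)(1,-2) + K_2e^(6t)(-1,1).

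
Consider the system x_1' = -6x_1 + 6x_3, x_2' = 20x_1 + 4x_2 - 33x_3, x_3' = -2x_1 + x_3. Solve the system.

x_1(t) = -3c_1e^(-2t) + 2c_2e^(-3t), x_2(t) = -c_1e^(-2t) - c_2e^(-3t) + c_3e^(4t), x_3(t) = -2c_1e^(-2t) + c_2e^(-3t)

Coefficient matrix A = [[-6, 0, 6], [20, 4, -33], [-2, 0, 1]].
det(A - λI) = 0 gives eigenvalues λ = -2, -3, 4.
For λ=-2: eigenvector (-3,-1,-2).
For λ=-3: eigenvector (2,-1,1).
For λ=4: eigenvector (0,1,0).
General solution: c_1e^(-2t)(-3,-1,-2) + c_2e^(-3t)(2,-1,1) + c_3e^(4t)(0,1,0).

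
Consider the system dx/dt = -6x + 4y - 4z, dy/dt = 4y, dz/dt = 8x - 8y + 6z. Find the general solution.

Coefficient matrix A = [[-6, 4, -4], [0, 4, 0], [8, -8, 6]].
det(A - λI) = 0 gives eigenvalues λ = 4, 2, -2.
For λ=4: eigenvector (2,1,-4).
For λ=2: eigenvector (-1,0,2).
For λ=-2: eigenvector (-1,0,1).
General solution: K_1e^(4t)(2,1,-4) + K_2e^(2t)(-1,0,2) + K_3e^(-2t)(-1,0,1).

x(t) = 2K_1e^(4t) - K_2e^(2t) - K_3e^(-2t), y(t) = K_1e^(4t), z(t) = -4K_1e^(4t) + 2K_2e^(2t) + K_3e^(-2t)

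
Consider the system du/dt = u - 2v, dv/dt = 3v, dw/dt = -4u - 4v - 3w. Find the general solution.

Coefficient matrix A = [[1, -2, 0], [0, 3, 0], [-4, -4, -3]].
det(A - λI) = 0 gives eigenvalues λ = 1, 3, -3.
For λ=1: eigenvector (1,0,-1).
For λ=3: eigenvector (-1,1,0).
For λ=-3: eigenvector (0,0,1).
General solution: C_1e^(t)(1,0,-1) + C_2e^(3t)(-1,1,0) + C_3e^(-3t)(0,0,1).

u(t) = C_1e^(t) - C_2e^(3t), v(t) = C_2e^(3t), w(t) = -C_1e^(t) + C_3e^(-3t)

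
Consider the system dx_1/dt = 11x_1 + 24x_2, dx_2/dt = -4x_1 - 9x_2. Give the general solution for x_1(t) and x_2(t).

Coefficient matrix A = [[11, 24], [-4, -9]].
Characteristic polynomial det(A - λI) = λ^2 - 2λ - 3 = 0.
Eigenvalues λ = -1, 3.
For λ=-1: (A-λI) row 1 is [12, 24], so an eigenvector is (-2, 1).
For λ=3: (A-λI) row 1 is [8, 24], so an eigenvector is (3, -1).
General solution: c_1e^(-t)(-2,1) + c_2e^(3t)(3,-1).

x_1(t) = -2c_1e^(-t) + 3c_2e^(3t), x_2(t) = c_1e^(-t) - c_2e^(3t)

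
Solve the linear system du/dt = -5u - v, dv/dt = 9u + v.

Coefficient matrix A = [[-5, -1], [9, 1]].
Characteristic polynomial det(A - λI) = λ^2 + 4λ + 4 = 0.
Single eigenvalue λ = -2 with algebraic multiplicity 2.
Eigenvector v = (-1,3); generalized eigenvector w with (A-λI)w=v is (1,-2).
General solution: e^(-2t)[C_1·v + C_2·(t·v + w)].

u(t) = -C_1e^(-2t) - C_2te^(-2t) + C_2e^(-2t), v(t) = 3C_1e^(-2t) + 3C_2te^(-2t) - 2C_2e^(-2t)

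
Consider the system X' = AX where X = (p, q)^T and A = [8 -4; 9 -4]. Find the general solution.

Coefficient matrix A = [[8, -4], [9, -4]].
Characteristic polynomial det(A - λI) = λ^2 - 4λ + 4 = 0.
Single eigenvalue λ = 2 with algebraic multiplicity 2.
Eigenvector v = (2,3); generalized eigenvector w with (A-λI)w=v is (1,1).
General solution: e^(2t)[C_1·v + C_2·(t·v + w)].

p(t) = 2C_1e^(2t) + 2C_2te^(2t) + C_2e^(2t), q(t) = 3C_1e^(2t) + 3C_2te^(2t) + C_2e^(2t)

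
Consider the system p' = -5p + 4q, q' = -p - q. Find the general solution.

p(t) = -2K_1e^(-3t) - 2K_2te^(-3t) + K_2e^(-3t), q(t) = -K_1e^(-3t) - K_2te^(-3t)

Coefficient matrix A = [[-5, 4], [-1, -1]].
Characteristic polynomial det(A - λI) = λ^2 + 6λ + 9 = 0.
Single eigenvalue λ = -3 with algebraic multiplicity 2.
Eigenvector v = (-2,-1); generalized eigenvector w with (A-λI)w=v is (1,0).
General solution: e^(-3t)[K_1·v + K_2·(t·v + w)].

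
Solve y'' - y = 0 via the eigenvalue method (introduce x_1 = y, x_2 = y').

y(t) = c_1e^(-t) + c_2e^(t)

Let x_1 = y, x_2 = y'. Then x_1' = x_2 and x_2' = x_1.
A = [[0,1],[1,0]]; det(A-λI) = λ^2 - 1.
Eigenvalues λ = -1, 1 with eigenvectors (1,-1), (1,1).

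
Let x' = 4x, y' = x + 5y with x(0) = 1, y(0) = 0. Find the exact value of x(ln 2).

A = [[4,0],[1,5]]; eigenvalues λ = 4, 5.
Eigenvectors: (-1,1) for λ=4, (0,1) for λ=5.
From the initial condition, c_1 = -1, c_2 = 1.
x(ln 2) = (-1)(2^4)(-1) + (1)(2^5)(0) = 16.

16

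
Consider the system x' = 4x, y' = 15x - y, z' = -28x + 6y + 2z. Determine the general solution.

Coefficient matrix A = [[4, 0, 0], [15, -1, 0], [-28, 6, 2]].
det(A - λI) = 0 gives eigenvalues λ = -1, 4, 2.
For λ=-1: eigenvector (0,1,-2).
For λ=4: eigenvector (1,3,-5).
For λ=2: eigenvector (0,0,1).
General solution: C_1e^(-t)(0,1,-2) + C_2e^(4t)(1,3,-5) + C_3e^(2t)(0,0,1).

x(t) = C_2e^(4t), y(t) = C_1e^(-t) + 3C_2e^(4t), z(t) = -2C_1e^(-t) - 5C_2e^(4t) + C_3e^(2t)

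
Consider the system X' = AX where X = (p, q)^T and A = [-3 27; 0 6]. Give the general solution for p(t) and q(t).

Coefficient matrix A = [[-3, 27], [0, 6]].
Characteristic polynomial det(A - λI) = λ^2 - 3λ - 18 = 0.
Eigenvalues λ = 6, -3.
For λ=6: (A-λI) row 1 is [-9, 27], so an eigenvector is (-3, -1).
For λ=-3: (A-λI) row 1 is [0, 27], so an eigenvector is (-1, 0).
General solution: K_1e^(6t)(-3,-1) + K_2e^(-3t)(-1,0).

p(t) = -3K_1e^(6t) - K_2e^(-3t), q(t) = -K_1e^(6t)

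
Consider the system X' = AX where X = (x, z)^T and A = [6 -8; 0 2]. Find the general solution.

Coefficient matrix A = [[6, -8], [0, 2]].
Characteristic polynomial det(A - λI) = λ^2 - 8λ + 12 = 0.
Eigenvalues λ = 2, 6.
For λ=2: (A-λI) row 1 is [4, -8], so an eigenvector is (-2, -1).
For λ=6: (A-λI) row 1 is [0, -8], so an eigenvector is (1, 0).
General solution: K_1e^(2t)(-2,-1) + K_2e^(6t)(1,0).

x(t) = -2K_1e^(2t) + K_2e^(6t), z(t) = -K_1e^(2t)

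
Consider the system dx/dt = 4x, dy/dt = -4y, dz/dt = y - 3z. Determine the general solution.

Coefficient matrix A = [[4, 0, 0], [0, -4, 0], [0, 1, -3]].
det(A - λI) = 0 gives eigenvalues λ = 4, -4, -3.
For λ=4: eigenvector (1,0,0).
For λ=-4: eigenvector (0,1,-1).
For λ=-3: eigenvector (0,0,1).
General solution: K_1e^(4t)(1,0,0) + K_2e^(-4t)(0,1,-1) + K_3e^(-3t)(0,0,1).

x(t) = K_1e^(4t), y(t) = K_2e^(-4t), z(t) = -K_2e^(-4t) + K_3e^(-3t)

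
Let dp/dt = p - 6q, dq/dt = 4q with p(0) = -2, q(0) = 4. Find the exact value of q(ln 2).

64

A = [[1,-6],[0,4]]; eigenvalues λ = 1, 4.
Eigenvectors: (1,0) for λ=1, (-2,1) for λ=4.
From the initial condition, c_1 = 6, c_2 = 4.
q(ln 2) = (6)(2^1)(0) + (4)(2^4)(1) = 64.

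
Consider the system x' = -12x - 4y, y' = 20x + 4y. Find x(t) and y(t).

Coefficient matrix A = [[-12, -4], [20, 4]].
Characteristic polynomial det(A - λI) = λ^2 + 8λ + 32 = 0.
Eigenvalues λ = -4 ± 4i (complex conjugate pair).
For λ=-4+4i: an eigenvector is (0,-1) - i(1,-2) = (0 - i, -1 + 2i).
A real fundamental pair from Re and Im of e^((-4+4i)t)v: X_1 = e^(-4t)(cos(4t)·(0,-1) + sin(4t)·(1,-2)), X_2 = e^(-4t)(sin(4t)·(0,-1) - cos(4t)·(1,-2)).
General solution: c_1X_1 + c_2X_2.

x(t) = c_1e^(-4t)sin(4t) - c_2e^(-4t)cos(4t), y(t) = -2c_1e^(-4t)sin(4t) - c_1e^(-4t)cos(4t) - c_2e^(-4t)sin(4t) + 2c_2e^(-4t)cos(4t)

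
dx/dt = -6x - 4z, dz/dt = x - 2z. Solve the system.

x(t) = -2c_1e^(-4t) - 2c_2te^(-4t) - 3c_2e^(-4t), z(t) = c_1e^(-4t) + c_2te^(-4t) + 2c_2e^(-4t)

Coefficient matrix A = [[-6, -4], [1, -2]].
Characteristic polynomial det(A - λI) = λ^2 + 8λ + 16 = 0.
Single eigenvalue λ = -4 with algebraic multiplicity 2.
Eigenvector v = (-2,1); generalized eigenvector w with (A-λI)w=v is (-3,2).
General solution: e^(-4t)[c_1·v + c_2·(t·v + w)].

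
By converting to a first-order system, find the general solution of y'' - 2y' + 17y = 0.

y(t) = c_1e^(t)cos(4t) + c_2e^(t)sin(4t)

Let x_1 = y, x_2 = y'. Then x_1' = x_2 and x_2' = -17x_1 + 2x_2.
A = [[0,1],[-17,2]]; det(A-λI) = λ^2 - 2λ + 17.
Eigenvalues λ = 1 ± 4i.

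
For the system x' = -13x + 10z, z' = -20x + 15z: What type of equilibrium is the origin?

A = [[-13,10],[-20,15]]; det(A-λI) = λ^2 - 2λ + 5.
λ = 1 ± 2i: positive real part.

unstable spiral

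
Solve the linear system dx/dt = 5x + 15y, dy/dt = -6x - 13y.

Coefficient matrix A = [[5, 15], [-6, -13]].
Characteristic polynomial det(A - λI) = λ^2 + 8λ + 25 = 0.
Eigenvalues λ = -4 ± 3i (complex conjugate pair).
For λ=-4+3i: an eigenvector is (-1,1) - i(2,-1) = (-1 - 2i, 1 + i).
A real fundamental pair from Re and Im of e^((-4+3i)t)v: X_1 = e^(-4t)(cos(3t)·(-1,1) + sin(3t)·(2,-1)), X_2 = e^(-4t)(sin(3t)·(-1,1) - cos(3t)·(2,-1)).
General solution: C_1X_1 + C_2X_2.

x(t) = 2C_1e^(-4t)sin(3t) - C_1e^(-4t)cos(3t) - C_2e^(-4t)sin(3t) - 2C_2e^(-4t)cos(3t), y(t) = -C_1e^(-4t)sin(3t) + C_1e^(-4t)cos(3t) + C_2e^(-4t)sin(3t) + C_2e^(-4t)cos(3t)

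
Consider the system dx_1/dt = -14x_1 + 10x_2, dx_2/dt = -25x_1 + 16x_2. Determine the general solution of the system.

x_1(t) = -C_1e^(t)sin(5t) - C_1e^(t)cos(5t) - C_2e^(t)sin(5t) + C_2e^(t)cos(5t), x_2(t) = -C_1e^(t)sin(5t) - 2C_1e^(t)cos(5t) - 2C_2e^(t)sin(5t) + C_2e^(t)cos(5t)

Coefficient matrix A = [[-14, 10], [-25, 16]].
Characteristic polynomial det(A - λI) = λ^2 - 2λ + 26 = 0.
Eigenvalues λ = 1 ± 5i (complex conjugate pair).
For λ=1+5i: an eigenvector is (-1,-2) - i(-1,-1) = (-1 + i, -2 + i).
A real fundamental pair from Re and Im of e^((1+5i)t)v: X_1 = e^(t)(cos(5t)·(-1,-2) + sin(5t)·(-1,-1)), X_2 = e^(t)(sin(5t)·(-1,-2) - cos(5t)·(-1,-1)).
General solution: C_1X_1 + C_2X_2.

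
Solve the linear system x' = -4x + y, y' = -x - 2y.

Coefficient matrix A = [[-4, 1], [-1, -2]].
Characteristic polynomial det(A - λI) = λ^2 + 6λ + 9 = 0.
Single eigenvalue λ = -3 with algebraic multiplicity 2.
Eigenvector v = (1,1); generalized eigenvector w with (A-λI)w=v is (-3,-2).
General solution: e^(-3t)[K_1·v + K_2·(t·v + w)].

x(t) = K_1e^(-3t) + K_2te^(-3t) - 3K_2e^(-3t), y(t) = K_1e^(-3t) + K_2te^(-3t) - 2K_2e^(-3t)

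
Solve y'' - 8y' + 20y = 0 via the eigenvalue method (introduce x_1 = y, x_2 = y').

y(t) = c_1e^(4t)cos(2t) + c_2e^(4t)sin(2t)

Let x_1 = y, x_2 = y'. Then x_1' = x_2 and x_2' = -20x_1 + 8x_2.
A = [[0,1],[-20,8]]; det(A-λI) = λ^2 - 8λ + 20.
Eigenvalues λ = 4 ± 2i.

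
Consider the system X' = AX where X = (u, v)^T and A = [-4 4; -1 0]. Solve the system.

Coefficient matrix A = [[-4, 4], [-1, 0]].
Characteristic polynomial det(A - λI) = λ^2 + 4λ + 4 = 0.
Single eigenvalue λ = -2 with algebraic multiplicity 2.
Eigenvector v = (2,1); generalized eigenvector w with (A-λI)w=v is (1,1).
General solution: e^(-2t)[c_1·v + c_2·(t·v + w)].

u(t) = 2c_1e^(-2t) + 2c_2te^(-2t) + c_2e^(-2t), v(t) = c_1e^(-2t) + c_2te^(-2t) + c_2e^(-2t)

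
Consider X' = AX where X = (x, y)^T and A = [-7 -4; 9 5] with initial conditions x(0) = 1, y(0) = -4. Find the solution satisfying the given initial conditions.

Coefficient matrix A = [[-7, -4], [9, 5]].
Characteristic polynomial det(A - λI) = λ^2 + 2λ + 1 = 0.
Single eigenvalue λ = -1 with algebraic multiplicity 2.
Eigenvector v = (-2,3); generalized eigenvector w with (A-λI)w=v is (-1,2).
General solution: e^(-t)[K_1·v + K_2·(t·v + w)].
Applying x(0)=1, y(0)=-4 gives K_1=2, K_2=-5.

x(t) = 10te^(-t) + e^(-t), y(t) = -15te^(-t) - 4e^(-t)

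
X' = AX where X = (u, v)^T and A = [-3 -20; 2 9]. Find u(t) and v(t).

u(t) = 3K_1e^(3t)sin(2t) - K_1e^(3t)cos(2t) - K_2e^(3t)sin(2t) - 3K_2e^(3t)cos(2t), v(t) = -K_1e^(3t)sin(2t) + K_2e^(3t)cos(2t)

Coefficient matrix A = [[-3, -20], [2, 9]].
Characteristic polynomial det(A - λI) = λ^2 - 6λ + 13 = 0.
Eigenvalues λ = 3 ± 2i (complex conjugate pair).
For λ=3+2i: an eigenvector is (-1,0) - i(3,-1) = (-1 - 3i, 0 + i).
A real fundamental pair from Re and Im of e^((3+2i)t)v: X_1 = e^(3t)(cos(2t)·(-1,0) + sin(2t)·(3,-1)), X_2 = e^(3t)(sin(2t)·(-1,0) - cos(2t)·(3,-1)).
General solution: K_1X_1 + K_2X_2.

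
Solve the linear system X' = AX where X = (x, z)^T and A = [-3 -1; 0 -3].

x(t) = -C_1e^(-3t) - C_2te^(-3t) + 2C_2e^(-3t), z(t) = C_2e^(-3t)

Coefficient matrix A = [[-3, -1], [0, -3]].
Characteristic polynomial det(A - λI) = λ^2 + 6λ + 9 = 0.
Single eigenvalue λ = -3 with algebraic multiplicity 2.
Eigenvector v = (-1,0); generalized eigenvector w with (A-λI)w=v is (2,1).
General solution: e^(-3t)[C_1·v + C_2·(t·v + w)].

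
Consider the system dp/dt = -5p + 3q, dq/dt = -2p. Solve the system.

Coefficient matrix A = [[-5, 3], [-2, 0]].
Characteristic polynomial det(A - λI) = λ^2 + 5λ + 6 = 0.
Eigenvalues λ = -3, -2.
For λ=-3: (A-λI) row 1 is [-2, 3], so an eigenvector is (-3, -2).
For λ=-2: (A-λI) row 1 is [-3, 3], so an eigenvector is (-1, -1).
General solution: K_1e^(-3t)(-3,-2) + K_2e^(-2t)(-1,-1).

p(t) = -3K_1e^(-3t) - K_2e^(-2t), q(t) = -2K_1e^(-3t) - K_2e^(-2t)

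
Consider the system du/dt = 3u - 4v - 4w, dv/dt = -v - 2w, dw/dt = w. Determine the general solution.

Coefficient matrix A = [[3, -4, -4], [0, -1, -2], [0, 0, 1]].
det(A - λI) = 0 gives eigenvalues λ = 3, -1, 1.
For λ=3: eigenvector (1,0,0).
For λ=-1: eigenvector (1,1,0).
For λ=1: eigenvector (0,-1,1).
General solution: C_1e^(3t)(1,0,0) + C_2e^(-t)(1,1,0) + C_3e^(t)(0,-1,1).

u(t) = C_1e^(3t) + C_2e^(-t), v(t) = C_2e^(-t) - C_3e^(t), w(t) = C_3e^(t)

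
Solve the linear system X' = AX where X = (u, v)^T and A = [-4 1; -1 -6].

u(t) = -C_1e^(-5t) - C_2te^(-5t) + C_2e^(-5t), v(t) = C_1e^(-5t) + C_2te^(-5t) - 2C_2e^(-5t)

Coefficient matrix A = [[-4, 1], [-1, -6]].
Characteristic polynomial det(A - λI) = λ^2 + 10λ + 25 = 0.
Single eigenvalue λ = -5 with algebraic multiplicity 2.
Eigenvector v = (-1,1); generalized eigenvector w with (A-λI)w=v is (1,-2).
General solution: e^(-5t)[C_1·v + C_2·(t·v + w)].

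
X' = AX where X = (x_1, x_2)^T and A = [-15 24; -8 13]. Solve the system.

x_1(t) = 3c_1e^(t) - 2c_2e^(-3t), x_2(t) = 2c_1e^(t) - c_2e^(-3t)

Coefficient matrix A = [[-15, 24], [-8, 13]].
Characteristic polynomial det(A - λI) = λ^2 + 2λ - 3 = 0.
Eigenvalues λ = 1, -3.
For λ=1: (A-λI) row 1 is [-16, 24], so an eigenvector is (3, 2).
For λ=-3: (A-λI) row 1 is [-12, 24], so an eigenvector is (-2, -1).
General solution: c_1e^(t)(3,2) + c_2e^(-3t)(-2,-1).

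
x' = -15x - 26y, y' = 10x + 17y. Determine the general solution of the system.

x(t) = -3c_1e^(t)sin(2t) + 2c_1e^(t)cos(2t) + 2c_2e^(t)sin(2t) + 3c_2e^(t)cos(2t), y(t) = 2c_1e^(t)sin(2t) - c_1e^(t)cos(2t) - c_2e^(t)sin(2t) - 2c_2e^(t)cos(2t)

Coefficient matrix A = [[-15, -26], [10, 17]].
Characteristic polynomial det(A - λI) = λ^2 - 2λ + 5 = 0.
Eigenvalues λ = 1 ± 2i (complex conjugate pair).
For λ=1+2i: an eigenvector is (2,-1) - i(-3,2) = (2 + 3i, -1 - 2i).
A real fundamental pair from Re and Im of e^((1+2i)t)v: X_1 = e^(t)(cos(2t)·(2,-1) + sin(2t)·(-3,2)), X_2 = e^(t)(sin(2t)·(2,-1) - cos(2t)·(-3,2)).
General solution: c_1X_1 + c_2X_2.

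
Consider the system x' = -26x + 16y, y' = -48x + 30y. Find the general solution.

x(t) = c_1e^(6t) + 2c_2e^(-2t), y(t) = 2c_1e^(6t) + 3c_2e^(-2t)

Coefficient matrix A = [[-26, 16], [-48, 30]].
Characteristic polynomial det(A - λI) = λ^2 - 4λ - 12 = 0.
Eigenvalues λ = 6, -2.
For λ=6: (A-λI) row 1 is [-32, 16], so an eigenvector is (1, 2).
For λ=-2: (A-λI) row 1 is [-24, 16], so an eigenvector is (2, 3).
General solution: c_1e^(6t)(1,2) + c_2e^(-2t)(2,3).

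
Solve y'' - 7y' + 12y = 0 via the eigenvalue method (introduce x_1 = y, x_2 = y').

y(t) = c_1e^(4t) + c_2e^(3t)

Let x_1 = y, x_2 = y'. Then x_1' = x_2 and x_2' = -12x_1 + 7x_2.
A = [[0,1],[-12,7]]; det(A-λI) = λ^2 - 7λ + 12.
Eigenvalues λ = 4, 3 with eigenvectors (1,4), (1,3).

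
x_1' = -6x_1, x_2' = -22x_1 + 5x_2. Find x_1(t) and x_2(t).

x_1(t) = -K_2e^(-6t), x_2(t) = K_1e^(5t) - 2K_2e^(-6t)

Coefficient matrix A = [[-6, 0], [-22, 5]].
Characteristic polynomial det(A - λI) = λ^2 + λ - 30 = 0.
Eigenvalues λ = 5, -6.
For λ=5: (A-λI) row 1 is [-11, 0], so an eigenvector is (0, 1).
For λ=-6: (A-λI) row 2 is [-22, 11], so an eigenvector is (-1, -2).
General solution: K_1e^(5t)(0,1) + K_2e^(-6t)(-1,-2).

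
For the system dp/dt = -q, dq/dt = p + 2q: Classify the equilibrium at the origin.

A = [[0,-1],[1,2]]; det(A-λI) = λ^2 - 2λ + 1.
repeated λ = 1 with a single eigenvector.

unstable improper node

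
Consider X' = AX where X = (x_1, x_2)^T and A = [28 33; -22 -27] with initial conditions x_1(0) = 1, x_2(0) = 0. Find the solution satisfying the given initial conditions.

Coefficient matrix A = [[28, 33], [-22, -27]].
Characteristic polynomial det(A - λI) = λ^2 - λ - 30 = 0.
Eigenvalues λ = 6, -5.
For λ=6: (A-λI) row 1 is [22, 33], so an eigenvector is (-3, 2).
For λ=-5: (A-λI) row 1 is [33, 33], so an eigenvector is (1, -1).
General solution: C_1e^(6t)(-3,2) + C_2e^(-5t)(1,-1).
Applying x_1(0)=1, x_2(0)=0 gives C_1=-1, C_2=-2.

x_1(t) = 3e^(6t) - 2e^(-5t), x_2(t) = -2e^(6t) + 2e^(-5t)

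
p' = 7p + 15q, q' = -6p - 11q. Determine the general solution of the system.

p(t) = 2c_1e^(-2t)sin(3t) - c_1e^(-2t)cos(3t) - c_2e^(-2t)sin(3t) - 2c_2e^(-2t)cos(3t), q(t) = -c_1e^(-2t)sin(3t) + c_1e^(-2t)cos(3t) + c_2e^(-2t)sin(3t) + c_2e^(-2t)cos(3t)

Coefficient matrix A = [[7, 15], [-6, -11]].
Characteristic polynomial det(A - λI) = λ^2 + 4λ + 13 = 0.
Eigenvalues λ = -2 ± 3i (complex conjugate pair).
For λ=-2+3i: an eigenvector is (-1,1) - i(2,-1) = (-1 - 2i, 1 + i).
A real fundamental pair from Re and Im of e^((-2+3i)t)v: X_1 = e^(-2t)(cos(3t)·(-1,1) + sin(3t)·(2,-1)), X_2 = e^(-2t)(sin(3t)·(-1,1) - cos(3t)·(2,-1)).
General solution: c_1X_1 + c_2X_2.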